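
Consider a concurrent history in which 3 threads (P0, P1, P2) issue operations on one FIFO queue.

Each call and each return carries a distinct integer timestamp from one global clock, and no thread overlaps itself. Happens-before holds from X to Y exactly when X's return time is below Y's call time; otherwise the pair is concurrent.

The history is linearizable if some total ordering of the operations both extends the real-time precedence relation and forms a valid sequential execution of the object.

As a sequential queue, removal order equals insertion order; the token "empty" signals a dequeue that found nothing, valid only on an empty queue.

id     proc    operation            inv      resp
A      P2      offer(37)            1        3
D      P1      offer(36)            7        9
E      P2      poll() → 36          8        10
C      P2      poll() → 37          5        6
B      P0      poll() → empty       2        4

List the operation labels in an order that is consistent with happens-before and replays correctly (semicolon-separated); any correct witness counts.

B; A; C; D; E

1. B poll() → empty, leaving queue <>
2. A offer(37), leaving queue <37>
3. C poll() → 37, leaving queue <>
4. D offer(36), leaving queue <36>
5. E poll() → 36, leaving queue <>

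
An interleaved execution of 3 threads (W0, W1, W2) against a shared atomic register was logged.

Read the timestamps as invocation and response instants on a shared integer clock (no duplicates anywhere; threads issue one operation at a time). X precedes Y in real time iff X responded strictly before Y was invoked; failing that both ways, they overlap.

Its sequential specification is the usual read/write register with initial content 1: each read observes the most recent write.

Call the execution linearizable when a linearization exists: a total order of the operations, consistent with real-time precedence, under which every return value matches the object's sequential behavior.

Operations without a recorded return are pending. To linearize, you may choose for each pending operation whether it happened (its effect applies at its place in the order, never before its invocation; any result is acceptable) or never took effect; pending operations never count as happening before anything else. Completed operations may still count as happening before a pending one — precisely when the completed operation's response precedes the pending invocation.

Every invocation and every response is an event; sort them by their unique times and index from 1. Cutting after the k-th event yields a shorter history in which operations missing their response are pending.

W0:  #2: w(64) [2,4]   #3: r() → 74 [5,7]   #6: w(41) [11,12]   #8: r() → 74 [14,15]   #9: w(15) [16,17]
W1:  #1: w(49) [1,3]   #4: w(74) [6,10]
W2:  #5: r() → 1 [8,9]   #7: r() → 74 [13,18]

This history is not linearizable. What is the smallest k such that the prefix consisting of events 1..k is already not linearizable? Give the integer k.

events 1..8 are linearizable, e.g. via #1, #2, #4, #3:
1. #1 w(49), leaving value 49
2. #2 w(64), leaving value 64
3. #4 w(74) (pending, included), leaving value 74
4. #3 r() → 74, leaving value 74
once event 9 joins (#5's response, time 9), exhaustive search finds no witness
no escape via the 1 pending operation (#4): every completion choice fails
sample order #1, #2, #3, #5 (pending dropped) stalls at step 3 — #3 r() → 74 has no legal effect
sample order #2, #1, #3, #5 (pending dropped) stalls at step 3 — #3 r() → 74 has no legal effect

9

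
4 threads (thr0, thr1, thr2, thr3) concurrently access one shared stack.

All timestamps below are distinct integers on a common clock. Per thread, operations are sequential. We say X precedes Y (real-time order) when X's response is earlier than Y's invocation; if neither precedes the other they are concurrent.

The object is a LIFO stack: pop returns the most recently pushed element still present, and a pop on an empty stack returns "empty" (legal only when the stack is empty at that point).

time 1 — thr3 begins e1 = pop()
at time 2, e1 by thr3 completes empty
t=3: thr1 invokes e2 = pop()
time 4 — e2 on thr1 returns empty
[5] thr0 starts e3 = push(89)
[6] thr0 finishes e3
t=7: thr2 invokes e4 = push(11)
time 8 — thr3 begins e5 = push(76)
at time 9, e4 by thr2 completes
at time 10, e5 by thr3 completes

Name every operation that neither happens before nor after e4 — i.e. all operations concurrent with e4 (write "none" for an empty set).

overlap test against e4 [7,9]: concurrent iff the interval meets 7..9
e1 [1,2]: before
e2 [3,4]: before
e3 [5,6]: before
e5 [8,10]: concurrent

e5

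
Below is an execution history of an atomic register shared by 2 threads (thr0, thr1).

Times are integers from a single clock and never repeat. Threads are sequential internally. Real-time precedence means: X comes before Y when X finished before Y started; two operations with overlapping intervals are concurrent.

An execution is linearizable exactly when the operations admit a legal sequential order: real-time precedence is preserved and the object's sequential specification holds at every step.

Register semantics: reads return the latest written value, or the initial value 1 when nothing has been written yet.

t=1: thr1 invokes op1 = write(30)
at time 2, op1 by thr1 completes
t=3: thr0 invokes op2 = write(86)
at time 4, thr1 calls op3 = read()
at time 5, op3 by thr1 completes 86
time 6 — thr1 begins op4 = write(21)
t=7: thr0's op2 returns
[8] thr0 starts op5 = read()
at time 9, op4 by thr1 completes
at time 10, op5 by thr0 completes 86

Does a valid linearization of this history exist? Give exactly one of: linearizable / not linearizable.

linearizable

one valid linearization: op1, op2, op3, op5, op4
1. op1 write(30), leaving value 30
2. op2 write(86), leaving value 86
3. op3 read() → 86, leaving value 86
4. op5 read() → 86, leaving value 86
5. op4 write(21), leaving value 21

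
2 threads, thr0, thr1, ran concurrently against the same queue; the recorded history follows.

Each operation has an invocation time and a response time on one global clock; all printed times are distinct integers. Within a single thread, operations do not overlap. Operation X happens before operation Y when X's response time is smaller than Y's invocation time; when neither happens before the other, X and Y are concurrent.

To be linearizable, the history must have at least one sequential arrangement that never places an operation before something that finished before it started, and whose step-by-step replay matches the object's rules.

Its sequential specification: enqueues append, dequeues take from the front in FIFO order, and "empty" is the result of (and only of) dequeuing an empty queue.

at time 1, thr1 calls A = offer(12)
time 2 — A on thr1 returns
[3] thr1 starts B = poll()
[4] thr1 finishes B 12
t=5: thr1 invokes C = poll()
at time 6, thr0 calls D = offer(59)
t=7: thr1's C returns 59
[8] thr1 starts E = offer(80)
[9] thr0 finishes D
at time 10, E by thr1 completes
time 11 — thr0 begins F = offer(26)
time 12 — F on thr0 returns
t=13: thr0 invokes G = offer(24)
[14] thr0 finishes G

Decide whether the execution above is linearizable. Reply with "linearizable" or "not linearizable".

one valid linearization: A, B, D, C, E, F, G
after step 1 (A offer(12)): queue <12>
after step 2 (B poll() → 12): queue <>
after step 3 (D offer(59)): queue <59>
after step 4 (C poll() → 59): queue <>
after step 5 (E offer(80)): queue <80>
after step 6 (F offer(26)): queue <80,26>
after step 7 (G offer(24)): queue <80,26,24>

linearizable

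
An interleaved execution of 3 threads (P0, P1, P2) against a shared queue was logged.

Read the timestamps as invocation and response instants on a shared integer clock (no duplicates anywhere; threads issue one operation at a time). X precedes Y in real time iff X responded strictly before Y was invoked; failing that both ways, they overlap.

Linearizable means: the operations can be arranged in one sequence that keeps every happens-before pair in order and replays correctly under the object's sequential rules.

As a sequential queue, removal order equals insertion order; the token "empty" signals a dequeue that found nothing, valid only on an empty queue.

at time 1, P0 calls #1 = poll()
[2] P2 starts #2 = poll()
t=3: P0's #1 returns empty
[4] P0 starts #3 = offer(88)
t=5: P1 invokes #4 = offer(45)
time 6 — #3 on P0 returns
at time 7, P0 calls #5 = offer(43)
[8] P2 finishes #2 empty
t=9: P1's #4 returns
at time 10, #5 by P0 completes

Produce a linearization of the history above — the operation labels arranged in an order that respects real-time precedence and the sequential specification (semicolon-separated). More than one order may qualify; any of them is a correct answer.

after step 1 (#1 poll() → empty): queue <>
after step 2 (#2 poll() → empty): queue <>
after step 3 (#3 offer(88)): queue <88>
after step 4 (#4 offer(45)): queue <88,45>
after step 5 (#5 offer(43)): queue <88,45,43>

#1; #2; #3; #4; #5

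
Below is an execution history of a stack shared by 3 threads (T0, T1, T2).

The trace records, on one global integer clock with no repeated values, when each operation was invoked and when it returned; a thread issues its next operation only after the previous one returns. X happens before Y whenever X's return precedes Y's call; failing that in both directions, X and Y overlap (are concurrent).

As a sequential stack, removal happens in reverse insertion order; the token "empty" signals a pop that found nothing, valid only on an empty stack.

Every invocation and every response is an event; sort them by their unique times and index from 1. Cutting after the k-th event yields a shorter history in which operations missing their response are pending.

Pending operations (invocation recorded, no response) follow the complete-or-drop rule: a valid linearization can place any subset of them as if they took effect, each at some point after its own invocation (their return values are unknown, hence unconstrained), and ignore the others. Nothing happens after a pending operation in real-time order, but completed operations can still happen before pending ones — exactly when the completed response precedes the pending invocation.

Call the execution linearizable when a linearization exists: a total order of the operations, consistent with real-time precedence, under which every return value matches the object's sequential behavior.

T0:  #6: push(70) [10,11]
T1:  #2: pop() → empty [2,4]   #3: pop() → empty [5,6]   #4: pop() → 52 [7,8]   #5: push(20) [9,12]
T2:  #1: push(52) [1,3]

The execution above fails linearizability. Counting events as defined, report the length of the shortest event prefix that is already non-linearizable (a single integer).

6

events 1..5 are linearizable; a witness order is #2, #1:
after step 1 (#2 pop() → empty): stack <>
after step 2 (#1 push(52)): stack <52>
include event 6 — #3 responding at 6 — and every candidate order breaks
one such order, #1, #2, #3, breaks at step 2 where #2 pop() → empty is illegal
one such order, #2, #1, #3, breaks at step 3 where #3 pop() → empty is illegal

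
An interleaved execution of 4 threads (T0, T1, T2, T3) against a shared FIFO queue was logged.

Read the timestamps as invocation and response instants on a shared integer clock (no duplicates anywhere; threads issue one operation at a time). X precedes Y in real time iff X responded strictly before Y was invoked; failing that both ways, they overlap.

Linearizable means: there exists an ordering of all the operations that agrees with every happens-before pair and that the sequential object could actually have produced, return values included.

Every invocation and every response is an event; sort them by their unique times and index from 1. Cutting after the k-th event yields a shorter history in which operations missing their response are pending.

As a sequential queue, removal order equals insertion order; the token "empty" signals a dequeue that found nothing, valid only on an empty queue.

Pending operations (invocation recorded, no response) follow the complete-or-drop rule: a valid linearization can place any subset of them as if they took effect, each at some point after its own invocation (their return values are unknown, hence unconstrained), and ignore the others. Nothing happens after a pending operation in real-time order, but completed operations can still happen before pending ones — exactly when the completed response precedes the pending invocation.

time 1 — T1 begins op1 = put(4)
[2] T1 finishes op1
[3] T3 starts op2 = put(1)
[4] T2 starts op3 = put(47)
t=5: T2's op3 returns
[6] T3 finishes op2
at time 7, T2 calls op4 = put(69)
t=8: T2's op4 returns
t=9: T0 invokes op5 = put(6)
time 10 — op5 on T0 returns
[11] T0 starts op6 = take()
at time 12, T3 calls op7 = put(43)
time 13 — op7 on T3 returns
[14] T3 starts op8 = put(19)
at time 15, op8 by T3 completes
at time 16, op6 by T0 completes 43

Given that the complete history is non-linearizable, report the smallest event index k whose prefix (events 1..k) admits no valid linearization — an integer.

one valid order for events 1..15 is op1, op2, op3, op4, op5, op6, op7, op8:
1. op1 put(4), leaving queue <4>
2. op2 put(1), leaving queue <4,1>
3. op3 put(47), leaving queue <4,1,47>
4. op4 put(69), leaving queue <4,1,47,69>
5. op5 put(6), leaving queue <4,1,47,69,6>
6. op6 take() (pending, included), leaving queue <1,47,69,6>
7. op7 put(43), leaving queue <1,47,69,6,43>
8. op8 put(19), leaving queue <1,47,69,6,43,19>
once event 16 joins (op6's response, time 16), exhaustive search finds no witness
for example op1, op2, op3, op4, op5, op6, op7, op8 fails at step 6: op6 take() → 43 is not legal there
for example op1, op2, op3, op4, op5, op7, op6, op8 fails at step 7: op6 take() → 43 is not legal there

16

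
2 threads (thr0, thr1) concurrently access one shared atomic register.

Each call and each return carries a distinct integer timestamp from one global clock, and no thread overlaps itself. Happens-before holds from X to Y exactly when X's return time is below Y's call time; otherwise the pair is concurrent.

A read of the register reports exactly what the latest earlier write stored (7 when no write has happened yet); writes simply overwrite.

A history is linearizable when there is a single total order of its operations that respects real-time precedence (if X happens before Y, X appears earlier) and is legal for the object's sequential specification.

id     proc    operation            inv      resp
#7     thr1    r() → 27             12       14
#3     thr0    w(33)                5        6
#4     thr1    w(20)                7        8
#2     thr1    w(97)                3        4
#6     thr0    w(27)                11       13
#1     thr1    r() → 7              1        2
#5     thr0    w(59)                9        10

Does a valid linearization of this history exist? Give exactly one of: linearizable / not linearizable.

linearizable

one valid linearization: #1, #2, #3, #4, #5, #6, #7
1. #1 r() → 7, leaving value 7
2. #2 w(97), leaving value 97
3. #3 w(33), leaving value 33
4. #4 w(20), leaving value 20
5. #5 w(59), leaving value 59
6. #6 w(27), leaving value 27
7. #7 r() → 27, leaving value 27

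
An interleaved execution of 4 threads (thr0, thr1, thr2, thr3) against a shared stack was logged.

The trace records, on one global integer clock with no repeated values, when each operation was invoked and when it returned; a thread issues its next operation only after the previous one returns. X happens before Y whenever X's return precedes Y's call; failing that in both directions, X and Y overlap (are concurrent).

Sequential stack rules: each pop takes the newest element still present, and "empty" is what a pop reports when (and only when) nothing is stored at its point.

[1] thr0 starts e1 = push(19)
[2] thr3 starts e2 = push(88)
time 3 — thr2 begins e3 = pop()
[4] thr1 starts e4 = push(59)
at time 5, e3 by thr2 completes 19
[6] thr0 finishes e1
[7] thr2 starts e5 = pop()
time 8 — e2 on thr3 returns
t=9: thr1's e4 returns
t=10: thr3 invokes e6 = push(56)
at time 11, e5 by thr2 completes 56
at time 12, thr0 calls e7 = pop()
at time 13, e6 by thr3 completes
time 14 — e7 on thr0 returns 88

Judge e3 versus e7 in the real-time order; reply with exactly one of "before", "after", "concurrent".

e3 spans [3,5], e7 spans [12,14]
resp(e3)=5 < inv(e7)=12

before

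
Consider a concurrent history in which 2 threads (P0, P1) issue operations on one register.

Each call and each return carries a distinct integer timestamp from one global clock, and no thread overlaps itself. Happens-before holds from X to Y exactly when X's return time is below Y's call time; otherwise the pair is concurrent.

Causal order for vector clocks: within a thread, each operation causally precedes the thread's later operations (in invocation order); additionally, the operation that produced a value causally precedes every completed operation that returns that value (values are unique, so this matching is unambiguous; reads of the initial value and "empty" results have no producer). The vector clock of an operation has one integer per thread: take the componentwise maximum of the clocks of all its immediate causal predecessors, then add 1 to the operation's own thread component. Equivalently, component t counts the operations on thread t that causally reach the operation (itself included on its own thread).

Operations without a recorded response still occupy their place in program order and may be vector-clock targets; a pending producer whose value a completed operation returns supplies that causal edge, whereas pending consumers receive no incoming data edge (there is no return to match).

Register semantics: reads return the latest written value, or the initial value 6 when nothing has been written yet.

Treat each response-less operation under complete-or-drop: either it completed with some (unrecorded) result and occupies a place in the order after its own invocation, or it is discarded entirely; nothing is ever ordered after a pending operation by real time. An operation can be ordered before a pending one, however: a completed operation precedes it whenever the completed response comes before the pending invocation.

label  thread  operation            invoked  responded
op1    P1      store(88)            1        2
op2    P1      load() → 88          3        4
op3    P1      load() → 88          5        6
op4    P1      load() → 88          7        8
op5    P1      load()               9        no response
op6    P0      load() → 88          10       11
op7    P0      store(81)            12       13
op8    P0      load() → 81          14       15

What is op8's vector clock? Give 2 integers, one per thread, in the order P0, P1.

root op op1, invoked 1: fresh clock plus P1's own tick → (0, 1)
from VC(op1)=(0, 1), op2 (invoked 3) maxes components and bumps P1 → (0, 2)
from VC(op1)=(0, 1), op6 (invoked 10) maxes components and bumps P0 → (1, 1)
from VC(op1)=(0, 1), VC(op2)=(0, 2), op3 (invoked 5) maxes components and bumps P1 → (0, 3)
from VC(op6)=(1, 1), op7 (invoked 12) maxes components and bumps P0 → (2, 1)
from VC(op1)=(0, 1), VC(op3)=(0, 3), op4 (invoked 7) maxes components and bumps P1 → (0, 4)
from VC(op7)=(2, 1), op8 (invoked 14) maxes components and bumps P0 → (3, 1)
from VC(op4)=(0, 4), op5 (invoked 9) maxes components and bumps P1 → (0, 5)
target: VC(op8) = (3, 1)

(3, 1)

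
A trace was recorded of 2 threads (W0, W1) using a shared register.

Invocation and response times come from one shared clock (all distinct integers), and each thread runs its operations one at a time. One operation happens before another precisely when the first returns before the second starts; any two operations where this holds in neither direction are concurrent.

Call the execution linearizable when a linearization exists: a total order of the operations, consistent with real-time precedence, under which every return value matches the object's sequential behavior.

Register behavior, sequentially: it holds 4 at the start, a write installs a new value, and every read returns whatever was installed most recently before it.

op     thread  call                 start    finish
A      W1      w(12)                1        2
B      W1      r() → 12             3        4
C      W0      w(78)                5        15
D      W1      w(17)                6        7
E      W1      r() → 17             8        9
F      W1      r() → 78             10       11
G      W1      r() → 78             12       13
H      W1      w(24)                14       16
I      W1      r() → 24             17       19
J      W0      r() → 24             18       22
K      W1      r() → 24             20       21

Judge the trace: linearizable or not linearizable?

a witness: A, B, D, E, C, F, G, H, I, J, K
after step 1 (A w(12)): value 12
after step 2 (B r() → 12): value 12
after step 3 (D w(17)): value 17
after step 4 (E r() → 17): value 17
after step 5 (C w(78)): value 78
after step 6 (F r() → 78): value 78
after step 7 (G r() → 78): value 78
after step 8 (H w(24)): value 24
after step 9 (I r() → 24): value 24
after step 10 (J r() → 24): value 24
after step 11 (K r() → 24): value 24

linearizable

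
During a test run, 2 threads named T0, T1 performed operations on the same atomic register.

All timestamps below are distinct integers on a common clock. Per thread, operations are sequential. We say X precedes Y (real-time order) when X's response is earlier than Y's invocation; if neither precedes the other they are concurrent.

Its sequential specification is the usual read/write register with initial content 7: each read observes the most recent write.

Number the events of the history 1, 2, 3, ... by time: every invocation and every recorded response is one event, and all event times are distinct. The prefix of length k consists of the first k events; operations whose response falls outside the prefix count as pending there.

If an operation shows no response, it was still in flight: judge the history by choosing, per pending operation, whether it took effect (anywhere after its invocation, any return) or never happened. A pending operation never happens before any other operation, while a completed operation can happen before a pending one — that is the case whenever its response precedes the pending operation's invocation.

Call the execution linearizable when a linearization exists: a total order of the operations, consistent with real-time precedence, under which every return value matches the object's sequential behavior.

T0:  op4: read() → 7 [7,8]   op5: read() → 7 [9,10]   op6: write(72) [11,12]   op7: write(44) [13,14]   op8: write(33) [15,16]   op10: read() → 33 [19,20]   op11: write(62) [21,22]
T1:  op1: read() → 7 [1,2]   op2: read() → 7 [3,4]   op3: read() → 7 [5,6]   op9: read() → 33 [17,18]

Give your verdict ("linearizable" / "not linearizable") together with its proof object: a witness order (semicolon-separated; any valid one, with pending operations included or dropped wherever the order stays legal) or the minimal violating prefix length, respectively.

step 1: op1 read() → 7 — value 7
step 2: op2 read() → 7 — value 7
step 3: op3 read() → 7 — value 7
step 4: op4 read() → 7 — value 7
step 5: op5 read() → 7 — value 7
step 6: op6 write(72) — value 72
step 7: op7 write(44) — value 44
step 8: op8 write(33) — value 33
step 9: op9 read() → 33 — value 33
step 10: op10 read() → 33 — value 33
step 11: op11 write(62) — value 62

linearizable — witness: op1; op2; op3; op4; op5; op6; op7; op8; op9; op10; op11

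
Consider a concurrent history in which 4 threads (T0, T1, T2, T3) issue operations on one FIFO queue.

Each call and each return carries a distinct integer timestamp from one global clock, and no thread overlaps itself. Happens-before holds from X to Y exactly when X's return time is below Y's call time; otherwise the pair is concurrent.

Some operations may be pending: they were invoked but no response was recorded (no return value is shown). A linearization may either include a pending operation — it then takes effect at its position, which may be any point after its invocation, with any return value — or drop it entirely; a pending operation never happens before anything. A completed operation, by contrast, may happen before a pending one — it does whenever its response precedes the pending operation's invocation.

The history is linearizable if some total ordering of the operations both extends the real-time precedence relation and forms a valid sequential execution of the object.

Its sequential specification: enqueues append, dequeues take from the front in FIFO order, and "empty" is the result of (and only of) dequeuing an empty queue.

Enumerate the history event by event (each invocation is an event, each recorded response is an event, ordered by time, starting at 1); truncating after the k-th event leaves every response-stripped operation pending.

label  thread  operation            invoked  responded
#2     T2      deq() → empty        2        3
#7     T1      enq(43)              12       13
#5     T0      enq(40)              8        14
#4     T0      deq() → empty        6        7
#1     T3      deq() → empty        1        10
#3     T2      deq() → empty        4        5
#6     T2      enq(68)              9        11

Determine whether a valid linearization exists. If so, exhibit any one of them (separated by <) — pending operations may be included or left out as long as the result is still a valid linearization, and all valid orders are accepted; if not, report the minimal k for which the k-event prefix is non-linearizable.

after step 1 (#1 deq() → empty): queue <>
after step 2 (#2 deq() → empty): queue <>
after step 3 (#3 deq() → empty): queue <>
after step 4 (#4 deq() → empty): queue <>
after step 5 (#5 enq(40)): queue <40>
after step 6 (#6 enq(68)): queue <40,68>
after step 7 (#7 enq(43)): queue <40,68,43>

linearizable — witness: #1 < #2 < #3 < #4 < #5 < #6 < #7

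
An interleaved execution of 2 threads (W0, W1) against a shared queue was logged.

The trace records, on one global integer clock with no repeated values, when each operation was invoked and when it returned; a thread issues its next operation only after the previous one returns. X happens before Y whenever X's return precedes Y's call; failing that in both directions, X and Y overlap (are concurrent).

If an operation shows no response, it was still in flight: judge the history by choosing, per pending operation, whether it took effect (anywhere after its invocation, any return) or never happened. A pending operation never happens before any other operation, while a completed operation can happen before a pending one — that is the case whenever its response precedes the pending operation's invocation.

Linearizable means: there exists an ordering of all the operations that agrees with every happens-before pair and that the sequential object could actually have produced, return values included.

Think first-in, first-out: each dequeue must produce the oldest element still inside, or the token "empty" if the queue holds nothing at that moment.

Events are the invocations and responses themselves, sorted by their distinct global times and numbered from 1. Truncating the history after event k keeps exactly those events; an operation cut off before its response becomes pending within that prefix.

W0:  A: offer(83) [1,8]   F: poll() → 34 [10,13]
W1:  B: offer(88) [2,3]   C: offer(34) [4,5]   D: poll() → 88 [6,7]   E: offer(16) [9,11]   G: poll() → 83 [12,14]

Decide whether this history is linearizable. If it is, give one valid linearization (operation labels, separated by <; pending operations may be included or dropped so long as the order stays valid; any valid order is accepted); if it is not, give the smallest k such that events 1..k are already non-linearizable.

linearizable — witness: B < A < C < D < E < G < F

step 1: B offer(88) — queue <88>
step 2: A offer(83) — queue <88,83>
step 3: C offer(34) — queue <88,83,34>
step 4: D poll() → 88 — queue <83,34>
step 5: E offer(16) — queue <83,34,16>
step 6: G poll() → 83 — queue <34,16>
step 7: F poll() → 34 — queue <16>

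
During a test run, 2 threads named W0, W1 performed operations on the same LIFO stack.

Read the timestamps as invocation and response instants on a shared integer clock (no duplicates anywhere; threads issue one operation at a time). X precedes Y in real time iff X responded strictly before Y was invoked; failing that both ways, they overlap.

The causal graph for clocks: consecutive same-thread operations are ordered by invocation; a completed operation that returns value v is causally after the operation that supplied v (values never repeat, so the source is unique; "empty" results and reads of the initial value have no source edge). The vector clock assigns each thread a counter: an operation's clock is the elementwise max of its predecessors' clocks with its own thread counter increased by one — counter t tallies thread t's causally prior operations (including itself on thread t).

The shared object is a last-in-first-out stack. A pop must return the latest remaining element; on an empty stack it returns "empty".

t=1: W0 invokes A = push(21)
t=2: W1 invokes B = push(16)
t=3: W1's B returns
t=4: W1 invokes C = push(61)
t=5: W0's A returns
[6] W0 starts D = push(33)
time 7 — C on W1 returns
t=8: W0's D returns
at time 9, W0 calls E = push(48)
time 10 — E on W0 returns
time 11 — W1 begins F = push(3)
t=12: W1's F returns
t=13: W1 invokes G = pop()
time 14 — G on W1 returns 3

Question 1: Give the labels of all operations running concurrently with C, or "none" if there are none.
C spans [4,7]: anything still running between times 4 and 7 counts as concurrent
A [1,5]: concurrent
B [2,3]: before
D [6,8]: concurrent
E [9,10]: after
F [11,12]: after
G [13,14]: after

A, D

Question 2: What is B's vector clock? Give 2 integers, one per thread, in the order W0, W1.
B, invoked 2, has no incoming edges; only W1's bump applies → (0, 1)
A, invoked 1, has no incoming edges; only W0's bump applies → (1, 0)
VC(C, invoked at 4): max of VC(B)=(0, 1), then +1 on thread W1 → (0, 2)
VC(D, invoked at 6): max of VC(A)=(1, 0), then +1 on thread W0 → (2, 0)
VC(F, invoked at 11): max of VC(C)=(0, 2), then +1 on thread W1 → (0, 3)
VC(E, invoked at 9): max of VC(D)=(2, 0), then +1 on thread W0 → (3, 0)
VC(G, invoked at 13): max of VC(F)=(0, 3), then +1 on thread W1 → (0, 4)
target: VC(B) = (0, 1)

(0, 1)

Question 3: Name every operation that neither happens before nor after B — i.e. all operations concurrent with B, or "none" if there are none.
B runs from 2 to 3; window-overlapping ops are concurrent
A [1,5]: concurrent
C [4,7]: after
D [6,8]: after
E [9,10]: after
F [11,12]: after
G [13,14]: after

A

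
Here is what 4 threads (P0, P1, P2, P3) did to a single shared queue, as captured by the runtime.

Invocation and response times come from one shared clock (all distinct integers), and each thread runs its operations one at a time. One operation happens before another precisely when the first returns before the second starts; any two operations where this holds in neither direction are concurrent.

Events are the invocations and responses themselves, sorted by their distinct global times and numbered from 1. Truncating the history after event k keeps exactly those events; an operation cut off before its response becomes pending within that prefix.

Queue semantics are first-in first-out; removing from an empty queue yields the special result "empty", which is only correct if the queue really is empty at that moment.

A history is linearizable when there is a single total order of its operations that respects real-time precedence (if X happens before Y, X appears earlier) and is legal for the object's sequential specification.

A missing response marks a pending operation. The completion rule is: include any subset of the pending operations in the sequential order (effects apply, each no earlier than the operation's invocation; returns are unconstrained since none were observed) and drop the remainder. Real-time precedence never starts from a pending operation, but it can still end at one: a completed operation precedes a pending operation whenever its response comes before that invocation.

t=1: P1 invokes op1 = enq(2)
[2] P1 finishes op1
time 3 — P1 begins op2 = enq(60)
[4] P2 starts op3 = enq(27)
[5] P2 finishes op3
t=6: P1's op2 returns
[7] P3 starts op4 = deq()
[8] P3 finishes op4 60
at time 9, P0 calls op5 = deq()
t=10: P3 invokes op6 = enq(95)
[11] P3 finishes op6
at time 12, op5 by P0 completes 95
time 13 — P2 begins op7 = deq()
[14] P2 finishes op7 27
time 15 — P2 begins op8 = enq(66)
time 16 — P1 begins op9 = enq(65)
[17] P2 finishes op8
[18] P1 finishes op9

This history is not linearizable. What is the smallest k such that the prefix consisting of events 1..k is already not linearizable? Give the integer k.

events 1..7 are still linearizable — one witness is op1, op2, op3:
step 1: op1 enq(2) — queue <2>
step 2: op2 enq(60) — queue <2,60>
step 3: op3 enq(27) — queue <2,60,27>
adding event 8 (op4 responds at 8) leaves no legal real-time order
one such order, op1, op2, op3, op4, breaks at step 4 where op4 deq() → 60 is illegal
one such order, op1, op3, op2, op4, breaks at step 4 where op4 deq() → 60 is illegal

8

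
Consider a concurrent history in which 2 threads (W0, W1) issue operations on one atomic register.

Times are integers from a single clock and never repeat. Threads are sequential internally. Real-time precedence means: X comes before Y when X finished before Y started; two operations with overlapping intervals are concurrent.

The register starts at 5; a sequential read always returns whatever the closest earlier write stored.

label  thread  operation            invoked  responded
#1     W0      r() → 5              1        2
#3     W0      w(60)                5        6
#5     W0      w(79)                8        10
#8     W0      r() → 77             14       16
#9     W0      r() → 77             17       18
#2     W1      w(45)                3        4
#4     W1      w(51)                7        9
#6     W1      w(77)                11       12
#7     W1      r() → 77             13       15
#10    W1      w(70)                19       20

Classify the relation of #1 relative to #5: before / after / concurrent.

before

#1 spans [1,2], #5 spans [8,10]
resp(#1)=2 < inv(#5)=8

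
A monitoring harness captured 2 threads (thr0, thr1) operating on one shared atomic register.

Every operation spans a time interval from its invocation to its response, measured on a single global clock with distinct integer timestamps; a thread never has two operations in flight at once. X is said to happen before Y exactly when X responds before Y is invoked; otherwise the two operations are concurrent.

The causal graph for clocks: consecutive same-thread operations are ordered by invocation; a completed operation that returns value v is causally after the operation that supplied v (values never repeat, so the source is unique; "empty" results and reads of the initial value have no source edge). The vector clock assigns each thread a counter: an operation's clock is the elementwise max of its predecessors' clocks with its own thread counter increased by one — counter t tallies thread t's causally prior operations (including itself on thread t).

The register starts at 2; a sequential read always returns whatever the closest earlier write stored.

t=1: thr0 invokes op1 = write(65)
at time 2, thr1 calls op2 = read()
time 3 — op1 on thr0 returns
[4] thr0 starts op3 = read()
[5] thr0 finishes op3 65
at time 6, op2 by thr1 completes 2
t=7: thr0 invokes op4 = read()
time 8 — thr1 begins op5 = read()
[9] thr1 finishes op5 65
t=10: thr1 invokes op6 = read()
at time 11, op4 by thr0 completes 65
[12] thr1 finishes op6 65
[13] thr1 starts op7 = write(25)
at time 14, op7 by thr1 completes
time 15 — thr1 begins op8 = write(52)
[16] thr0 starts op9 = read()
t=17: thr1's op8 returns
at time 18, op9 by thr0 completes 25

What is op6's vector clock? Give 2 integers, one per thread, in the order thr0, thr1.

(1, 3)

op2, invoked 2, has no incoming edges; only thr1's bump applies → (0, 1)
op1, invoked 1, has no incoming edges; only thr0's bump applies → (1, 0)
VC(op3, invoked at 4): max of VC(op1)=(1, 0), then +1 on thread thr0 → (2, 0)
VC(op5, invoked at 8): max of VC(op1)=(1, 0), VC(op2)=(0, 1), then +1 on thread thr1 → (1, 2)
VC(op4, invoked at 7): max of VC(op1)=(1, 0), VC(op3)=(2, 0), then +1 on thread thr0 → (3, 0)
VC(op6, invoked at 10): max of VC(op1)=(1, 0), VC(op5)=(1, 2), then +1 on thread thr1 → (1, 3)
VC(op7, invoked at 13): max of VC(op6)=(1, 3), then +1 on thread thr1 → (1, 4)
VC(op8, invoked at 15): max of VC(op7)=(1, 4), then +1 on thread thr1 → (1, 5)
VC(op9, invoked at 16): max of VC(op4)=(3, 0), VC(op7)=(1, 4), then +1 on thread thr0 → (4, 4)
target: VC(op6) = (1, 3)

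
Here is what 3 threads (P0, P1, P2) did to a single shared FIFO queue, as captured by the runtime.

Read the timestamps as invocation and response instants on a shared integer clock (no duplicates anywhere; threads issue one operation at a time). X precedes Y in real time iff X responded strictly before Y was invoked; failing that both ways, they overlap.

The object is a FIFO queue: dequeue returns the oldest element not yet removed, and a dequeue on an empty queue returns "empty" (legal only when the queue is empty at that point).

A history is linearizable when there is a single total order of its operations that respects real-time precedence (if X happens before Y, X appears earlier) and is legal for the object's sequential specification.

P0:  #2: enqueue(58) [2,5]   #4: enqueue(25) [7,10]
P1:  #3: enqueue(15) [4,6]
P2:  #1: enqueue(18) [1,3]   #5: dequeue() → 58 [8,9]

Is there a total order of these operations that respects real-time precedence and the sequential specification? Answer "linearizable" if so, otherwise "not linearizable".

linearizable

one valid linearization: #2, #1, #3, #4, #5
after step 1 (#2 enqueue(58)): queue <58>
after step 2 (#1 enqueue(18)): queue <58,18>
after step 3 (#3 enqueue(15)): queue <58,18,15>
after step 4 (#4 enqueue(25)): queue <58,18,15,25>
after step 5 (#5 dequeue() → 58): queue <18,15,25>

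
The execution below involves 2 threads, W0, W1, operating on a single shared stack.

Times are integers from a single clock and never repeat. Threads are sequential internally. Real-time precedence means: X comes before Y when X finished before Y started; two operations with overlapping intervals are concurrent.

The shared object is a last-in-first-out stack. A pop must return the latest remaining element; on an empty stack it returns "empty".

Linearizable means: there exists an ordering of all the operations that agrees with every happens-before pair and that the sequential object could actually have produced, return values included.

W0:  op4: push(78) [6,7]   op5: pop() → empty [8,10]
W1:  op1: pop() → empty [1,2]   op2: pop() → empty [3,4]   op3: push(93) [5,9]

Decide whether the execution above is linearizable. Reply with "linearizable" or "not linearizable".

through event 9 a valid linearization exists; event 10 (op5 responding at time 10) ends that
real-time-consistent orders of the 5 completed operations: 3 — all fail the stack replay
take op1, op2, op3, op4, op5: step 5 already fails, because op5 pop() → empty cannot occur there
take op1, op2, op4, op3, op5: step 5 already fails, because op5 pop() → empty cannot occur there

not linearizable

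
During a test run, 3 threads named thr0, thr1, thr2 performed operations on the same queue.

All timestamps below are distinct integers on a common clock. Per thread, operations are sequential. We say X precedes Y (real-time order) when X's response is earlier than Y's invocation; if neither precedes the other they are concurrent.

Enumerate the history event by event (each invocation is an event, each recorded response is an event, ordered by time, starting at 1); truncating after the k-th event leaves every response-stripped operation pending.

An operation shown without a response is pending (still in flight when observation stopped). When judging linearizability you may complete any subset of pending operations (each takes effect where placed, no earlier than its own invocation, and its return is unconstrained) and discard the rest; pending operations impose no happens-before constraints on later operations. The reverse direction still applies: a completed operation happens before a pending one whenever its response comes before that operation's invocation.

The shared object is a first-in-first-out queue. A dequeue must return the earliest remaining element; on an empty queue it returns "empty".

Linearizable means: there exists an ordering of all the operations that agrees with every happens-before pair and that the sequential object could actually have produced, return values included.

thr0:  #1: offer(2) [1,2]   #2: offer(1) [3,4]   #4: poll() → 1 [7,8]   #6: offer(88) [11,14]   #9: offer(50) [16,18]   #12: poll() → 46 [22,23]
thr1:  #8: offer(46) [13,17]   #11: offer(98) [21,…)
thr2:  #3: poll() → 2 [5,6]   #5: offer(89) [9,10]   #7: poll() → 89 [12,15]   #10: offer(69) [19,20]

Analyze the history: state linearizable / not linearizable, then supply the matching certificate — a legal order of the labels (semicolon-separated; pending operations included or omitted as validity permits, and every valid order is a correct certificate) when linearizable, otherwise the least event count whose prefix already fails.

step 1: #1 offer(2) — queue <2>
step 2: #2 offer(1) — queue <2,1>
step 3: #3 poll() → 2 — queue <1>
step 4: #4 poll() → 1 — queue <>
step 5: #5 offer(89) — queue <89>
step 6: #7 poll() → 89 — queue <>
step 7: #8 offer(46) — queue <46>
step 8: #6 offer(88) — queue <46,88>
step 9: #9 offer(50) — queue <46,88,50>
step 10: #10 offer(69) — queue <46,88,50,69>
step 11: #11 offer(98) (pending, included) — queue <46,88,50,69,98>
step 12: #12 poll() → 46 — queue <88,50,69,98>

linearizable — witness: #1; #2; #3; #4; #5; #7; #8; #6; #9; #10; #11; #12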